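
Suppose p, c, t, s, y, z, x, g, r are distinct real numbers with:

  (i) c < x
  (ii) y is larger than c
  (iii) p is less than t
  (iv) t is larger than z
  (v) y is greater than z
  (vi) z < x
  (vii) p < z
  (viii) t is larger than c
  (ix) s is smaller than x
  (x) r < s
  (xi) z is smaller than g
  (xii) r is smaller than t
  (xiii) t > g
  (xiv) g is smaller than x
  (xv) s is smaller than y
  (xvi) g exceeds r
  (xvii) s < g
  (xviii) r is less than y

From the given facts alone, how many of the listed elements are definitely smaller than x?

From x the given relations immediately reach c, s, z, g.
From those, p, r — 6 in total.
No other element is forced below x by the given relations, so the count is 6.

6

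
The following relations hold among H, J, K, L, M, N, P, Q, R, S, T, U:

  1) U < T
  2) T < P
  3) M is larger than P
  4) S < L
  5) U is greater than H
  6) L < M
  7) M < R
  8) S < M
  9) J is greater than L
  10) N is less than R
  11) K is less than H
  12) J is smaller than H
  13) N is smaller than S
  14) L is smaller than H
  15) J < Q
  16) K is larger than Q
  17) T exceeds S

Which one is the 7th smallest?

H

Piecing the relations together gives one ordering: N < S < L < J < Q < K < H < U < T < P < M < R.
The 7th smallest is H.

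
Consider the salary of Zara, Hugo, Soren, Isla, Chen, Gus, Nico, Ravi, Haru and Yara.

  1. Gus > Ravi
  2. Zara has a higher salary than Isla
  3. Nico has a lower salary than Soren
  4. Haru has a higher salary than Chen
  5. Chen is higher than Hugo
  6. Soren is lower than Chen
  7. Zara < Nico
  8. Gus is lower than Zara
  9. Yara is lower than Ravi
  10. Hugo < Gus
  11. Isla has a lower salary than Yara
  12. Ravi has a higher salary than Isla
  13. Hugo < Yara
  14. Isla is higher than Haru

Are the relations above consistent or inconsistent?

Chaining the given relations yields Chen < Haru < Isla < Yara < Ravi < Gus < Zara < Nico < Soren, so Chen < Soren. But one relation states Soren < Chen. These cannot both hold.

inconsistent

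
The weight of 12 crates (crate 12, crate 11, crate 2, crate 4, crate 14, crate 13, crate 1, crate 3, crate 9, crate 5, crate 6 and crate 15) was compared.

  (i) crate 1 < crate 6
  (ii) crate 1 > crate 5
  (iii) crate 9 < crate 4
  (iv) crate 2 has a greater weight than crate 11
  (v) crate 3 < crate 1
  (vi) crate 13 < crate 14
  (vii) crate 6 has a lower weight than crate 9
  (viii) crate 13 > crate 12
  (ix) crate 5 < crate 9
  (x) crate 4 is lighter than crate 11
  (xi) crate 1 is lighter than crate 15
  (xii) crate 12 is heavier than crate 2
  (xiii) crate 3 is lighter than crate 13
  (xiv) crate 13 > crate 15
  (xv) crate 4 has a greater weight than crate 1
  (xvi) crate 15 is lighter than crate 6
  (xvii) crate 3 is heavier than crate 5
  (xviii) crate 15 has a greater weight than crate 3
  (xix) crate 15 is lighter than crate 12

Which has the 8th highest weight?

crate 6

The consecutive relations fix a unique order: crate 5 < crate 3 < crate 1 < crate 15 < crate 6 < crate 9 < crate 4 < crate 11 < crate 2 < crate 12 < crate 13 < crate 14.
Counting 8 from the largest end gives crate 6.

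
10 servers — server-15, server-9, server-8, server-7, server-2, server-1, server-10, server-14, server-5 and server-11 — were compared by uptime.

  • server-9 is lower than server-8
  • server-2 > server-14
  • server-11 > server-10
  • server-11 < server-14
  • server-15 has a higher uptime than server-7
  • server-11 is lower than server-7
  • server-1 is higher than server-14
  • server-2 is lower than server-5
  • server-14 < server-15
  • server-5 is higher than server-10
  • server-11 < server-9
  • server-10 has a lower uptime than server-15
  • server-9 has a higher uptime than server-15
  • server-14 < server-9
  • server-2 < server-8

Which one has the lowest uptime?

server-11 is not least since server-10 < server-11; server-7 is not least since server-11 < server-7; server-14 is not least since server-11 < server-14; server-1 is not least since server-14 < server-1; server-2 is not least since server-14 < server-2; server-15 is not least since server-10 < server-15; server-9 is not least since server-14 < server-9; server-8 is not least since server-2 < server-8; server-5 is not least since server-10 < server-5.
Only server-10 has nothing below it, so server-10 is the lowest uptime.

server-10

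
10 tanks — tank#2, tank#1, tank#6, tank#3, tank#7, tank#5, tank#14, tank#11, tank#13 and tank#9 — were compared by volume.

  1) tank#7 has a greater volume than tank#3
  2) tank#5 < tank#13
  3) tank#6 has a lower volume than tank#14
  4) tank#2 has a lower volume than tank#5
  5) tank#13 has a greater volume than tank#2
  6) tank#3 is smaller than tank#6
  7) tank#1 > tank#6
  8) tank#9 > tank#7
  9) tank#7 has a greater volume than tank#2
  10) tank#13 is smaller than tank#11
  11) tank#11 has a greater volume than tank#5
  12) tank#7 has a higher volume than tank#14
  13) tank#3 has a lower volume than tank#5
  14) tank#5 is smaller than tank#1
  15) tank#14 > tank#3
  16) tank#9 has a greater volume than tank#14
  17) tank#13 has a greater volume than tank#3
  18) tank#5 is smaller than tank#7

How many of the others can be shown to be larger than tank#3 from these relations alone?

From tank#3 the given relations immediately reach tank#6, tank#5, tank#13, tank#14, tank#7.
From those, tank#11, tank#9, tank#1 — 8 in total.
Nothing else is reachable above tank#3; 8 in all.

8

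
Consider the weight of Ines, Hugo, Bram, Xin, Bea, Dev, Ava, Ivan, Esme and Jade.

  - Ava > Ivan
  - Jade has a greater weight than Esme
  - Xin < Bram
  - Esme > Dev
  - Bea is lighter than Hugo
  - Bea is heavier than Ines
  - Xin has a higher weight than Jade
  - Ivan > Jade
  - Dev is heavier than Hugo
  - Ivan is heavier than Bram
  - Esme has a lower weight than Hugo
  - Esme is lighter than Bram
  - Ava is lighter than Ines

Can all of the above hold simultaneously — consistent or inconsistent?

inconsistent

We have Hugo < Dev stated directly, yet also Dev < Esme < Jade < Xin < Bram < Ivan < Ava < Ines < Bea < Hugo by chaining the others — so Dev < Hugo. Contradiction.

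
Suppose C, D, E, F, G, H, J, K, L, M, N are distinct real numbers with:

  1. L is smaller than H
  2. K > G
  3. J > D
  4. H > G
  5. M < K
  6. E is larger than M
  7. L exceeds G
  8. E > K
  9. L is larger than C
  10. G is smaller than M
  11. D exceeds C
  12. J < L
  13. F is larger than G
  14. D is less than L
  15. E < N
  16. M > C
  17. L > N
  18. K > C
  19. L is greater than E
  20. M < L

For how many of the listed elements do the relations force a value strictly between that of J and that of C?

The relations place C below J. An element lies strictly between them when it is forced above C and also forced below J.
Above C: {D, M, K, E, N, L, H}. Below J: {D}.
Intersection: {D} — 1.

1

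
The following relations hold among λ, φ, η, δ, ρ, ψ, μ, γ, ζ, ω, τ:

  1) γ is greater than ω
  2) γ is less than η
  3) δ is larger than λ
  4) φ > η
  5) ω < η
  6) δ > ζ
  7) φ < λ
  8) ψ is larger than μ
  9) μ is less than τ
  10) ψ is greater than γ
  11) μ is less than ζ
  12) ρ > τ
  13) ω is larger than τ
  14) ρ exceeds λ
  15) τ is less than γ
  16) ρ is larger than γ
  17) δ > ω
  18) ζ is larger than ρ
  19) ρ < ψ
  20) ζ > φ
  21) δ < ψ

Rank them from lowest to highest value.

The consecutive links are each given: μ < τ; τ < ω; ω < γ; γ < η; η < φ; φ < λ; λ < ρ; ρ < ζ; ζ < δ; δ < ψ.

μ < τ < ω < γ < η < φ < λ < ρ < ζ < δ < ψ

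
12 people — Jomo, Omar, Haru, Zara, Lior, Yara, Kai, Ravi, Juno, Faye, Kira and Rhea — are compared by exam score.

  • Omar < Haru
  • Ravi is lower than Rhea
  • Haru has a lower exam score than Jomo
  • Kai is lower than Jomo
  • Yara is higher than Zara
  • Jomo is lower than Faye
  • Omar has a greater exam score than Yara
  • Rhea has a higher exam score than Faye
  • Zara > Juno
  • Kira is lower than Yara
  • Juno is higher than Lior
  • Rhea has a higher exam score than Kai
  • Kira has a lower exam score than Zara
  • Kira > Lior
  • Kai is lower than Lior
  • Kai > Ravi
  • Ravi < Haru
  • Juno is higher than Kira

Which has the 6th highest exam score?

Piecing the relations together gives one ordering: Ravi < Kai < Lior < Kira < Juno < Zara < Yara < Omar < Haru < Jomo < Faye < Rhea.
Counting 6 from the largest end gives Yara.

Yara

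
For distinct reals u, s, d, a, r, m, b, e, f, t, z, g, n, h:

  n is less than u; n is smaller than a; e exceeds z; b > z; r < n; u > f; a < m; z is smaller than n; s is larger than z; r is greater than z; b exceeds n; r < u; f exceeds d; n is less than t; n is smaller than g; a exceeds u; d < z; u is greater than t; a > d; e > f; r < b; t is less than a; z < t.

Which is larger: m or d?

m

Following the relations from d: d < z < n < t < u < a < m.
So d < m; m is the larger of the two.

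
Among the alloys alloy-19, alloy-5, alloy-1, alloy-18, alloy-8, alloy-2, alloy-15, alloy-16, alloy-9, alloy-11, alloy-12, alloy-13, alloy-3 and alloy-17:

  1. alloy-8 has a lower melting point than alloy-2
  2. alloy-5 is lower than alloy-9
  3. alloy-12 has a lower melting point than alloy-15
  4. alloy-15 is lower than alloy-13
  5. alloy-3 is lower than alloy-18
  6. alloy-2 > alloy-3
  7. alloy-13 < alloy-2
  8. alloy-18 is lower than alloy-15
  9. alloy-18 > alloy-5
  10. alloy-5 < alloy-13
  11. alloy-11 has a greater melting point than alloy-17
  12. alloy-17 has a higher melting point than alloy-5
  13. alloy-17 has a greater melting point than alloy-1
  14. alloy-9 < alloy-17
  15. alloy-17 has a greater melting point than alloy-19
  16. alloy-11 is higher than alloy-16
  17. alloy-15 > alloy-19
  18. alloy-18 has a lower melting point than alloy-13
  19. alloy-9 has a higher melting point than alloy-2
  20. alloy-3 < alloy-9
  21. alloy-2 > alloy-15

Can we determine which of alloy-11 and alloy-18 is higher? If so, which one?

alloy-11

alloy-18 < alloy-15 and alloy-15 < alloy-13 give alloy-18 < alloy-13.
With alloy-13 < alloy-2: alloy-18 < alloy-15 < alloy-13 < alloy-2.
With alloy-2 < alloy-9: alloy-18 < alloy-15 < alloy-13 < alloy-2 < alloy-9.
With alloy-9 < alloy-17: alloy-18 < alloy-15 < alloy-13 < alloy-2 < alloy-9 < alloy-17.
With alloy-17 < alloy-11: alloy-18 < alloy-15 < alloy-13 < alloy-2 < alloy-9 < alloy-17 < alloy-11.
So alloy-11 is higher.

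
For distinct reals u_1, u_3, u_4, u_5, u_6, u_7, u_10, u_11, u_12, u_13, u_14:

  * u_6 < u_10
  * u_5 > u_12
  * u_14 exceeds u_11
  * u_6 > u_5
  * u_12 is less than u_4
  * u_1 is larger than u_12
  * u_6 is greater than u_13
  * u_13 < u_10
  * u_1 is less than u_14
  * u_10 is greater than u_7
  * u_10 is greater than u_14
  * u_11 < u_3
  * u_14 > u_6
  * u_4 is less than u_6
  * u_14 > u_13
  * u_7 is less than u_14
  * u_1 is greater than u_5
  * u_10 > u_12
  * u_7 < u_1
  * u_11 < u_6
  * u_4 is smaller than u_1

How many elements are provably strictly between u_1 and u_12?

The relations place u_12 below u_1. An element lies strictly between them when it is forced above u_12 and also forced below u_1.
Above u_12: {u_5, u_4, u_6, u_14, u_10}. Below u_1: {u_5, u_7, u_4}.
Intersection: {u_5, u_4} — 2.

2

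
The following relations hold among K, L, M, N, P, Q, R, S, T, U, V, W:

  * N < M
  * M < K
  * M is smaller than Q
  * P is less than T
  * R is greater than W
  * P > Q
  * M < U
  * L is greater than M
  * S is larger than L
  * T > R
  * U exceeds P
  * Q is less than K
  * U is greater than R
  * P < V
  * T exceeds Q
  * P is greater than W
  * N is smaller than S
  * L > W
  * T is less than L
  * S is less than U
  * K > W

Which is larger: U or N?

U

Link the given pairs in sequence: N < M; M < Q; Q < T; T < L; L < S; S < U.
Together: N < M < Q < T < L < S < U.
So N < U; U is the larger of the two.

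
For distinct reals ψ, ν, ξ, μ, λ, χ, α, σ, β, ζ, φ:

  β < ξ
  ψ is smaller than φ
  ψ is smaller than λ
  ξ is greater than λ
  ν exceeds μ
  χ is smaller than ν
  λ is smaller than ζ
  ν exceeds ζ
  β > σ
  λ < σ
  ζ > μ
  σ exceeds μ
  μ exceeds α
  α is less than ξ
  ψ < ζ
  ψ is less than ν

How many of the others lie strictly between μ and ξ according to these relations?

2

Chaining upward from μ reaches: ζ, ν, σ, β.
Chaining downward from ξ reaches: ψ, α, λ, σ, β.
Strictly between μ and ξ are those in both lists: σ, β — 2 elements.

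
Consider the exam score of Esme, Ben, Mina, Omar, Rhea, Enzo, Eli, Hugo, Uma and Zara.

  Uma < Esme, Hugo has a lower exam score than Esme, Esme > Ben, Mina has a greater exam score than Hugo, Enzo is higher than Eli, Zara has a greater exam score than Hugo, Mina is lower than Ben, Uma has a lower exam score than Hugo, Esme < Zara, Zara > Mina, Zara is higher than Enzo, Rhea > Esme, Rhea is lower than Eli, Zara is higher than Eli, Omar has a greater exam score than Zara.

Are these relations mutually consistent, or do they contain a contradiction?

The single ordering Uma < Hugo < Mina < Ben < Esme < Rhea < Eli < Enzo < Zara < Omar satisfies every listed relation, so no contradiction arises.

consistent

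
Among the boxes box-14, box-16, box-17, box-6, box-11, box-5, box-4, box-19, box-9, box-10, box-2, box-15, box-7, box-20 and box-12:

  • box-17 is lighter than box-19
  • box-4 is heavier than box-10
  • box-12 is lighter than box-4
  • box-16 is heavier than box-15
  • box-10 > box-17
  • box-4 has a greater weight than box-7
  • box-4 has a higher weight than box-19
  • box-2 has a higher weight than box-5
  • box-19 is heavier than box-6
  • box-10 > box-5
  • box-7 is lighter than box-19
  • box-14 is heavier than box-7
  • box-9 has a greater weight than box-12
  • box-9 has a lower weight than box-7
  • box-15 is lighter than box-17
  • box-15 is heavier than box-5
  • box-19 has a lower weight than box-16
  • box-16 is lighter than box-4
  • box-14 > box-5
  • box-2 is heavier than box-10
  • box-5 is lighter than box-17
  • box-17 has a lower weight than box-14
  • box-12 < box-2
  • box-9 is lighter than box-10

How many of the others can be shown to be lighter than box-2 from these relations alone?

6

From box-2 the given relations immediately reach box-5, box-12, box-10.
From those, box-17, box-9 — 5 in total.
From those, box-15 — 6 in total.
Nothing else is reachable below box-2; 6 in all.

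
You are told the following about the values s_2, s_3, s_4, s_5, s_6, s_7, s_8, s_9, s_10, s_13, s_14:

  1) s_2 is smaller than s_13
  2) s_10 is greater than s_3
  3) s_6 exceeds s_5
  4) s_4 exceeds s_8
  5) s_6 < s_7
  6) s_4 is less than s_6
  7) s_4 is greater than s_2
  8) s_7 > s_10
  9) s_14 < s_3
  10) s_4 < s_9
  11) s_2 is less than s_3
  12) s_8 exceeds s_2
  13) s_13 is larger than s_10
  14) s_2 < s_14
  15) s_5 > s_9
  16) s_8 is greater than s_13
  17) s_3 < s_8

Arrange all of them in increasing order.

s_2 < s_14 < s_3 < s_10 < s_13 < s_8 < s_4 < s_9 < s_5 < s_6 < s_7

Nothing is placed below s_2, so it is least; from there s_2 < s_14; s_14 < s_3; s_3 < s_10; s_10 < s_13; s_13 < s_8; s_8 < s_4; s_4 < s_9; s_9 < s_5; s_5 < s_6; s_6 < s_7, each given directly.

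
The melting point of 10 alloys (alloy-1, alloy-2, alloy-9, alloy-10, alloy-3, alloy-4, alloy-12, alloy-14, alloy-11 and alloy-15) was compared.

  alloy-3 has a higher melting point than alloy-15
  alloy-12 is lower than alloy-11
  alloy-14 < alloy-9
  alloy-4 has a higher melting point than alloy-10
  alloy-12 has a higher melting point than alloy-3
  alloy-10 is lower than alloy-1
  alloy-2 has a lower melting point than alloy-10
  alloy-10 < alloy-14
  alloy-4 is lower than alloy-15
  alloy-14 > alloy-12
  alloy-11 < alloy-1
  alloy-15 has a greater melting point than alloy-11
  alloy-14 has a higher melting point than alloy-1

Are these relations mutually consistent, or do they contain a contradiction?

Chaining the given relations yields alloy-15 < alloy-3 < alloy-12 < alloy-11, so alloy-15 < alloy-11. But one relation states alloy-11 < alloy-15. These cannot both hold.

inconsistent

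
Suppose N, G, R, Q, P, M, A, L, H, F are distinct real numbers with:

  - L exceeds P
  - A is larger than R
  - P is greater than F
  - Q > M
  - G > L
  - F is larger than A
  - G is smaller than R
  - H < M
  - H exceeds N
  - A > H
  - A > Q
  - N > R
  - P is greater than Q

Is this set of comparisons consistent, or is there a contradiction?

Chaining the given relations yields G < R < N < H < M < Q < A < F < P < L, so G < L. But one relation states L < G. These cannot both hold.

inconsistent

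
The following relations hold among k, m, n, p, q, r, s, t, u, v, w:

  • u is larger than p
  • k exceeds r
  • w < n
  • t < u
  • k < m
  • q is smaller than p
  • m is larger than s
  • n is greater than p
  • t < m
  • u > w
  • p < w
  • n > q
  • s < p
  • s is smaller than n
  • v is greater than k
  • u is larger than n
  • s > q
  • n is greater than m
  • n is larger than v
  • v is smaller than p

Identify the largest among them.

Chaining downward from u: directly below it, t, p, w, n; then q, s, m, v; then k; then r.
That covers every other element, and nothing is given above u, so u is the largest.

u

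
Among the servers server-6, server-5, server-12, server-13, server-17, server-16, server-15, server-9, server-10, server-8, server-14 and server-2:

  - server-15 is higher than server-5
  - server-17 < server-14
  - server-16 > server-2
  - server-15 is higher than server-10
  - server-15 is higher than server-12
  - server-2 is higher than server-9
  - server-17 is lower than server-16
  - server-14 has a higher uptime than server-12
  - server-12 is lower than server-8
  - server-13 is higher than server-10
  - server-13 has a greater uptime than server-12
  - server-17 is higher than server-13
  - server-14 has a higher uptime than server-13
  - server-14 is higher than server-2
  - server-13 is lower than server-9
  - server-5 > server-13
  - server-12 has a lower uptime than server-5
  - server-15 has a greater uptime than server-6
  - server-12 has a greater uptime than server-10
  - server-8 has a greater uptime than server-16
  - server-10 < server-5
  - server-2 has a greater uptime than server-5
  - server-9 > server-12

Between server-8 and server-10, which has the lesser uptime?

server-10 < server-12 < server-13 < server-5 < server-2 < server-16 < server-8, by transitivity through server-12, server-13, server-5, server-2, server-16.
So server-10 < server-8; server-10 is the lower of the two.

server-10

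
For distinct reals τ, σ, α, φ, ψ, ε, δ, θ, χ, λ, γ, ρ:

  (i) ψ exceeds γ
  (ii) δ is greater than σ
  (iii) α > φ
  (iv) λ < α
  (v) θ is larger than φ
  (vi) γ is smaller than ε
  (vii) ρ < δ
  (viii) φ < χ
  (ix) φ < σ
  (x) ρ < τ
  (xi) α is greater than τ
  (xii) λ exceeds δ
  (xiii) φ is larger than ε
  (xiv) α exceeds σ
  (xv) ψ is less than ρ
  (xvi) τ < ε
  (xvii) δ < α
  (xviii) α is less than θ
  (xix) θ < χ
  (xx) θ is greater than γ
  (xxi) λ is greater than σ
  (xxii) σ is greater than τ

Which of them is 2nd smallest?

Piecing the relations together gives one ordering: γ < ψ < ρ < τ < ε < φ < σ < δ < λ < α < θ < χ.
The 2nd smallest is ψ.

ψ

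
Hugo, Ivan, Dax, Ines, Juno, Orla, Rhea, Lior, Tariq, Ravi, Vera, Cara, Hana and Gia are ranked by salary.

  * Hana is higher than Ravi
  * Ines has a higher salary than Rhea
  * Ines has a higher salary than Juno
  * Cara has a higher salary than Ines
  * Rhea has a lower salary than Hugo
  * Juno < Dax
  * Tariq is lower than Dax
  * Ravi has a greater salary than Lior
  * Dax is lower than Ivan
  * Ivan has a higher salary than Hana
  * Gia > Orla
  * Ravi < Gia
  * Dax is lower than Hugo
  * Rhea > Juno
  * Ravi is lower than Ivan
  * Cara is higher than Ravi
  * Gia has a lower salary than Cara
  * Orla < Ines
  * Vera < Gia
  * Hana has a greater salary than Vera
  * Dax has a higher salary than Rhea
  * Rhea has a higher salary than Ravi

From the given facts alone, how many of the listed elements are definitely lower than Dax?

Directly below Dax: Juno, Tariq, Rhea.
One step further: Ravi (4 so far).
One step further: Lior (5 so far).
Nothing else is reachable below Dax; 5 in all.

5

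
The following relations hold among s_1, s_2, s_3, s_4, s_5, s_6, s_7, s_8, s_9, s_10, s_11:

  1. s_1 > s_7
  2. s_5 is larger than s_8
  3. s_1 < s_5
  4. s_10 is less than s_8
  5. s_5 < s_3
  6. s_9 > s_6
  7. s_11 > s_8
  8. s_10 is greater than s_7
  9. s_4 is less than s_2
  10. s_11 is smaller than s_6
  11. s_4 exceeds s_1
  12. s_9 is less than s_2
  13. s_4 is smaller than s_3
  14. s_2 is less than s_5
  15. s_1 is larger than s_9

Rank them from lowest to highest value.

s_7 < s_10 < s_8 < s_11 < s_6 < s_9 < s_1 < s_4 < s_2 < s_5 < s_3

Nothing is placed below s_7, so it is least; from there s_7 < s_10; s_10 < s_8; s_8 < s_11; s_11 < s_6; s_6 < s_9; s_9 < s_1; s_1 < s_4; s_4 < s_2; s_2 < s_5; s_5 < s_3, each given directly.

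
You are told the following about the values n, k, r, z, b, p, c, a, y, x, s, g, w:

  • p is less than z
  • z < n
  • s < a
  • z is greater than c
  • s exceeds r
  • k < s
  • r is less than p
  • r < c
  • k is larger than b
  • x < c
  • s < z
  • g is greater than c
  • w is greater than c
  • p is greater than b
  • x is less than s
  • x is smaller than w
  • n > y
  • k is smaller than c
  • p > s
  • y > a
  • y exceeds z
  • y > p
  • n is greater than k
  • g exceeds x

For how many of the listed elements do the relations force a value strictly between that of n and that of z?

1

Chaining upward from z reaches: y.
Chaining downward from n reaches: b, k, r, x, s, p, c, a, y.
Strictly between z and n are those in both lists: y — 1 element.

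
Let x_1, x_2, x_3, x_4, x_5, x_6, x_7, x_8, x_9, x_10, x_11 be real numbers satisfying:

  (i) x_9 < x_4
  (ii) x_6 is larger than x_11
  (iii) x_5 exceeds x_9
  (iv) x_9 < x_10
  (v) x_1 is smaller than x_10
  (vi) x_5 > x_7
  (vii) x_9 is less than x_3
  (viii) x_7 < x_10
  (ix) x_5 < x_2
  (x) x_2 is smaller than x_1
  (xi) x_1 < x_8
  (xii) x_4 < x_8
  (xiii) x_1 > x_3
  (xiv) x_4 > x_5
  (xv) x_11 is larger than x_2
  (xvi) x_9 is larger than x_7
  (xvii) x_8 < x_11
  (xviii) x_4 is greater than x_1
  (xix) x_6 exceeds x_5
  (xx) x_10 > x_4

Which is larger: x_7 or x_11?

x_11

Link the given pairs in sequence: x_7 < x_9; x_9 < x_5; x_5 < x_2; x_2 < x_1; x_1 < x_4; x_4 < x_8; x_8 < x_11.
Together: x_7 < x_9 < x_5 < x_2 < x_1 < x_4 < x_8 < x_11.
So x_7 < x_11; x_11 is the larger of the two.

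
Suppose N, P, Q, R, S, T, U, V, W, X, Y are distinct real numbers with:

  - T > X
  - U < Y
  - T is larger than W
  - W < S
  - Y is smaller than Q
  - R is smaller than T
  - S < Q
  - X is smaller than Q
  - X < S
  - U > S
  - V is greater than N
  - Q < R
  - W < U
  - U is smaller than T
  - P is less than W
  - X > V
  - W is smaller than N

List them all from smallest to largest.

Each adjacent pair is fixed by a given relation: P < W; W < N; N < V; V < X; X < S; S < U; U < Y; Y < Q; Q < R; R < T. Chaining them end to end gives the full order.

P < W < N < V < X < S < U < Y < Q < R < T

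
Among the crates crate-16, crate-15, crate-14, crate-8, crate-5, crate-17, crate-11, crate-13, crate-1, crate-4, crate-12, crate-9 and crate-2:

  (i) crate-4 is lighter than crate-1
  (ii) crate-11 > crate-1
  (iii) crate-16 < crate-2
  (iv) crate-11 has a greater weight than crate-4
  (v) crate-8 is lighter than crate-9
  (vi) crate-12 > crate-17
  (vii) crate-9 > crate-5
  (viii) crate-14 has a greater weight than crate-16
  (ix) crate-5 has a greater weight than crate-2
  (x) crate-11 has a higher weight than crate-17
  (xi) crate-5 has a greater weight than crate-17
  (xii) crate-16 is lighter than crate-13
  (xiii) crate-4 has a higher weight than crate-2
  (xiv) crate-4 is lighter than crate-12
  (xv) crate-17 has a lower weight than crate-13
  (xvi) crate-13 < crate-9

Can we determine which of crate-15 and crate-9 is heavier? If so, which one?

Following every chain through crate-15: nothing is chained to crate-15.
crate-9 is not reached, and no chain runs the other way from crate-9 to crate-15.
So the given relations leave the order of crate-15 and crate-9 undetermined.

undetermined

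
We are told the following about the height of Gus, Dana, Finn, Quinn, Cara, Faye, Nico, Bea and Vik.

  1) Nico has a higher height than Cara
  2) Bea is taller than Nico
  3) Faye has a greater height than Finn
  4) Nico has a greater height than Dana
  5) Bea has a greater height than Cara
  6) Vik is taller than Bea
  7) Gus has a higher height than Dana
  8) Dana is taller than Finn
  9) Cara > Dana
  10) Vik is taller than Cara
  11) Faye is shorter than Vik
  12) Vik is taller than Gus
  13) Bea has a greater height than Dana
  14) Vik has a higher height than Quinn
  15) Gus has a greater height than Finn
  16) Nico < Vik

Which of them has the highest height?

Chaining downward from Vik: directly below it, Faye, Quinn, Cara, Nico, Gus, Bea; then Finn, Dana.
That covers every other element, and nothing is given above Vik, so Vik is the highest height.

Vik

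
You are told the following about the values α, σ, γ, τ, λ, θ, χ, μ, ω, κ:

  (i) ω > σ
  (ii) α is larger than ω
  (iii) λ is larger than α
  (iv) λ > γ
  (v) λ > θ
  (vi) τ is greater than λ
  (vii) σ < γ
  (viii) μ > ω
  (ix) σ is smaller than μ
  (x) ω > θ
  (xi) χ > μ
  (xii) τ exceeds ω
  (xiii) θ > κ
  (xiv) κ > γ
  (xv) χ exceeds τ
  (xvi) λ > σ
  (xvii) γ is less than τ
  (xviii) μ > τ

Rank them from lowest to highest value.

Nothing is placed below σ, so it is least; from there σ < γ; γ < κ; κ < θ; θ < ω; ω < α; α < λ; λ < τ; τ < μ; μ < χ, each given directly.

σ < γ < κ < θ < ω < α < λ < τ < μ < χ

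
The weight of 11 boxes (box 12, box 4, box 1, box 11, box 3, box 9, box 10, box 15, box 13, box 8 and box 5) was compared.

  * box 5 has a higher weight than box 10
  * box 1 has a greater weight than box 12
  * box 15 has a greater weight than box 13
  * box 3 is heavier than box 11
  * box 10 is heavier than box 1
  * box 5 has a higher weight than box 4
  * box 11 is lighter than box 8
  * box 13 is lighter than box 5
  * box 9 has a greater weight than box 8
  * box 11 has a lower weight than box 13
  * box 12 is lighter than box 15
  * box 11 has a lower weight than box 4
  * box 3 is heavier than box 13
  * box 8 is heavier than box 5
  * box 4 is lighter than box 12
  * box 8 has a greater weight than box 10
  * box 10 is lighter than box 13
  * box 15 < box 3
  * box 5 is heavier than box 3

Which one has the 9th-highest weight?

box 12

Chaining the given pairs: box 11 < box 4 < box 12 < box 1 < box 10 < box 13 < box 15 < box 3 < box 5 < box 8 < box 9.
Counting 9 from the largest end gives box 12.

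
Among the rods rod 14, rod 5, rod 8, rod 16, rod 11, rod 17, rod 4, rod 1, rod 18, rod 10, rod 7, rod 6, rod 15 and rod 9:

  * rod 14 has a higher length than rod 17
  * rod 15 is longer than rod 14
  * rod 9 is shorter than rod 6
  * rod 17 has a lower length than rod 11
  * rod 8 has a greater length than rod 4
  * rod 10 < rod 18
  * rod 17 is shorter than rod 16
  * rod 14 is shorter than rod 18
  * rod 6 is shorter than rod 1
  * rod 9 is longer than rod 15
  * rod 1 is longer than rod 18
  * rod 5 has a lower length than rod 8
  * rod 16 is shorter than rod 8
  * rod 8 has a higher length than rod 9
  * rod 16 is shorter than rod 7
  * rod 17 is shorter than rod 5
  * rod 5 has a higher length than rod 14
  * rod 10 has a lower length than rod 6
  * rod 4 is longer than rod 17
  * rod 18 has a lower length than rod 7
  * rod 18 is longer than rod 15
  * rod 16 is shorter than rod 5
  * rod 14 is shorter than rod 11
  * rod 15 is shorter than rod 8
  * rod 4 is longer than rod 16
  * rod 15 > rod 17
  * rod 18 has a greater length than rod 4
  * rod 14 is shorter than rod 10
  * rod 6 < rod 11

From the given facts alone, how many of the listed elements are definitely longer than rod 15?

7

From rod 15 the given relations immediately reach rod 18, rod 9, rod 8.
From those, rod 7, rod 6, rod 1 — 6 in total.
From those, rod 11 — 7 in total.
Nothing else is reachable above rod 15; 7 in all.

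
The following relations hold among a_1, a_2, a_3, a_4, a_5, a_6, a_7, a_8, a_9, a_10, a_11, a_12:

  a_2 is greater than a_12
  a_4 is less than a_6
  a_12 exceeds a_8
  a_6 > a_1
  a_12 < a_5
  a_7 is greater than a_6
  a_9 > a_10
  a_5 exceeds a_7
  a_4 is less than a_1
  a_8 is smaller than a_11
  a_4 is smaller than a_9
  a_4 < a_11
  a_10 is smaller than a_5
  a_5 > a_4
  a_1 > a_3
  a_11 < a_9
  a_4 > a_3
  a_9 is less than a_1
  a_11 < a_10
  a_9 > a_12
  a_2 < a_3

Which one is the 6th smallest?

Piecing the relations together gives one ordering: a_8 < a_12 < a_2 < a_3 < a_4 < a_11 < a_10 < a_9 < a_1 < a_6 < a_7 < a_5.
Counting 6 from the smallest end gives a_11.

a_11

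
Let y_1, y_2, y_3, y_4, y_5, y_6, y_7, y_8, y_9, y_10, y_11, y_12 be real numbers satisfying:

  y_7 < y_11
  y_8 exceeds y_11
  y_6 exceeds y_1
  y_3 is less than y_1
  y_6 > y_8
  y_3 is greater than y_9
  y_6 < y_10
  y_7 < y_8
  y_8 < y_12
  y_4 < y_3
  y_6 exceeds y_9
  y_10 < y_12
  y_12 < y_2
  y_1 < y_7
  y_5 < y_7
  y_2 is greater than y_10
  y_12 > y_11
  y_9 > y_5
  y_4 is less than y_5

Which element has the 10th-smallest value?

Chaining the given pairs: y_4 < y_5 < y_9 < y_3 < y_1 < y_7 < y_11 < y_8 < y_6 < y_10 < y_12 < y_2.
The 10th smallest is y_10.

y_10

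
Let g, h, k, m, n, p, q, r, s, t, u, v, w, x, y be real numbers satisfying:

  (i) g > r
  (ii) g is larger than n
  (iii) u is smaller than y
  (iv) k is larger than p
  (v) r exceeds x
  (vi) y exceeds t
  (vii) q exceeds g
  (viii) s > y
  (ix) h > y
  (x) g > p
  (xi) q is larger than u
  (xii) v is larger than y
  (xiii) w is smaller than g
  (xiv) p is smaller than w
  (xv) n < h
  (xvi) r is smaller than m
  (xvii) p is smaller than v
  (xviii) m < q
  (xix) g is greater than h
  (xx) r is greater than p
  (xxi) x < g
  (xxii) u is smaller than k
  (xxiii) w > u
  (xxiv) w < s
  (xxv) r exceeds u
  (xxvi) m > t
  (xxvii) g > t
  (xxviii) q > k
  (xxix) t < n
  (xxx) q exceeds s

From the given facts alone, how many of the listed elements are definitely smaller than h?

From h the given relations immediately reach n, y.
From those, t, u — 4 in total.
No other element is forced below h by the given relations, so the count is 4.

4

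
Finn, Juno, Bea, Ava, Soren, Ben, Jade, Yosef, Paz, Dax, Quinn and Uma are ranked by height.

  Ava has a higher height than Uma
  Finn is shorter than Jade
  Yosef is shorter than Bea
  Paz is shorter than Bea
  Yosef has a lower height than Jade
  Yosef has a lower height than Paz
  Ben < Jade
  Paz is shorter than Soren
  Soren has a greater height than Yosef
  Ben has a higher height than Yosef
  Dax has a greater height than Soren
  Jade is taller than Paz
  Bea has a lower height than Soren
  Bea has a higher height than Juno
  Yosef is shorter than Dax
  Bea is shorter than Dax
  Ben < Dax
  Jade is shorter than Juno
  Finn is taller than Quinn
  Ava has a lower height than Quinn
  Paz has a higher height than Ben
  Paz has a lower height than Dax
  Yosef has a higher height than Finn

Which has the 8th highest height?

Piecing the relations together gives one ordering: Uma < Ava < Quinn < Finn < Yosef < Ben < Paz < Jade < Juno < Bea < Soren < Dax.
Counting 8 from the largest end gives Yosef.

Yosef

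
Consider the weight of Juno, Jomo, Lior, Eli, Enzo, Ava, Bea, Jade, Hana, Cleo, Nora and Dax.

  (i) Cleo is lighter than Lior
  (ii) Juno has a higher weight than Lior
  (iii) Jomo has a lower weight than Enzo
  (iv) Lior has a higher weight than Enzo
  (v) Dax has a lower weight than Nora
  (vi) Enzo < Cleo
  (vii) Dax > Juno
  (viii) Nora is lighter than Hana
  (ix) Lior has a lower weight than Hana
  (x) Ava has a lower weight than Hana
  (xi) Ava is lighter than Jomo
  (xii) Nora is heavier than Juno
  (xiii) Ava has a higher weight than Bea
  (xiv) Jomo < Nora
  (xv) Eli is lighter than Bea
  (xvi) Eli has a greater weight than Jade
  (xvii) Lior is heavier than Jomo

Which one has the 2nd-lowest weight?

The consecutive relations fix a unique order: Jade < Eli < Bea < Ava < Jomo < Enzo < Cleo < Lior < Juno < Dax < Nora < Hana.
Counting 2 from the smallest end gives Eli.

Eli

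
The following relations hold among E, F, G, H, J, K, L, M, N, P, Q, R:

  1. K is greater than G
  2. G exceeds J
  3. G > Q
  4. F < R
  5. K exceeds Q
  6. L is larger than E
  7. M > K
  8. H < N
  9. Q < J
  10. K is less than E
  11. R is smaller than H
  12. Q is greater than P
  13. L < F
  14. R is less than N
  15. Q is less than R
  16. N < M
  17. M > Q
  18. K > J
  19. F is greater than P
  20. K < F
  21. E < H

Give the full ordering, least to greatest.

P < Q < J < G < K < E < L < F < R < H < N < M

Nothing is placed below P, so it is least; from there P < Q; Q < J; J < G; G < K; K < E; E < L; L < F; F < R; R < H; H < N; N < M, each given directly.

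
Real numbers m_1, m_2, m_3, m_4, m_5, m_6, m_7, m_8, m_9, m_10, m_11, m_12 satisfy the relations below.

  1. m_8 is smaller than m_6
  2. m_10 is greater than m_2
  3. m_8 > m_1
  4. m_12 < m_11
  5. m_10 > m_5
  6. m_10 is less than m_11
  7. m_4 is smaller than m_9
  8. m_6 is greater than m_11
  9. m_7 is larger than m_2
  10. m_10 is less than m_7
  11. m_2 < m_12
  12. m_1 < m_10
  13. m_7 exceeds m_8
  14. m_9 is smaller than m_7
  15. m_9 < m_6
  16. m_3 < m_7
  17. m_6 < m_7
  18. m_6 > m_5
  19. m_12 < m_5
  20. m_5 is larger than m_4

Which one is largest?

m_7

m_4 is not greatest since m_4 < m_9; m_2 is not greatest since m_2 < m_10; m_12 is not greatest since m_12 < m_11; m_5 is not greatest since m_5 < m_6; m_9 is not greatest since m_9 < m_7; m_1 is not greatest since m_1 < m_10; m_10 is not greatest since m_10 < m_7; m_3 is not greatest since m_3 < m_7; m_11 is not greatest since m_11 < m_6; m_8 is not greatest since m_8 < m_7; m_6 is not greatest since m_6 < m_7.
Only m_7 has nothing above it, so m_7 is the largest.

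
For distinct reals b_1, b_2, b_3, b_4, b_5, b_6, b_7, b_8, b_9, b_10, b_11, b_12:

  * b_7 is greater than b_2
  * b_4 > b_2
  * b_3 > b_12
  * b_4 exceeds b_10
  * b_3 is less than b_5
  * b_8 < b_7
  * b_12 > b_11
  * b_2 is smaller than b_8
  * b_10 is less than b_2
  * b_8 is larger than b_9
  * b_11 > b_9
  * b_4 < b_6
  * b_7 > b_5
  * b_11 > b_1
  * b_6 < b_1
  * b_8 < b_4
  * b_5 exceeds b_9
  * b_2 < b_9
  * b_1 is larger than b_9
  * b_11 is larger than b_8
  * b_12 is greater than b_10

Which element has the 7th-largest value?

Piecing the relations together gives one ordering: b_10 < b_2 < b_9 < b_8 < b_4 < b_6 < b_1 < b_11 < b_12 < b_3 < b_5 < b_7.
Counting 7 from the largest end gives b_6.

b_6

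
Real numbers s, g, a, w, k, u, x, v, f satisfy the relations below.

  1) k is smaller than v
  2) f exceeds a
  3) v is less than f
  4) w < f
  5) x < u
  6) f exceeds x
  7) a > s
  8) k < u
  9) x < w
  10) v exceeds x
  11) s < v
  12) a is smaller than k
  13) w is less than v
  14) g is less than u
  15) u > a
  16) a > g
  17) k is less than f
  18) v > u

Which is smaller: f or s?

Chaining the given relations: s < a < k < u < v < f.
So s < f; s is the smaller of the two.

s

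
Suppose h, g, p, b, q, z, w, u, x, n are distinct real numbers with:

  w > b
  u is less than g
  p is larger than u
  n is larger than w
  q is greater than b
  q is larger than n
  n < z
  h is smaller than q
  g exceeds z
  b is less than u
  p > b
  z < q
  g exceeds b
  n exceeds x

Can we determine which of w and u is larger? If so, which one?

Following every chain through u: above u we get g, p; below u we get b.
w is not reached, and no chain runs the other way from w to u.
So the given relations leave the order of u and w undetermined.

undetermined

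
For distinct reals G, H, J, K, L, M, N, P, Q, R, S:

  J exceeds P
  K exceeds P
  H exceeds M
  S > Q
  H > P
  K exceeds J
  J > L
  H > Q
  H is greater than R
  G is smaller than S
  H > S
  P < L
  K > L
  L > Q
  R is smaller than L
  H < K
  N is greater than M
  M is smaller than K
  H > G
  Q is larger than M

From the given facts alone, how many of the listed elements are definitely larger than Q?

From Q the given relations immediately reach S, L, H.
From those, J, K — 5 in total.
Nothing else is reachable above Q; 5 in all.

5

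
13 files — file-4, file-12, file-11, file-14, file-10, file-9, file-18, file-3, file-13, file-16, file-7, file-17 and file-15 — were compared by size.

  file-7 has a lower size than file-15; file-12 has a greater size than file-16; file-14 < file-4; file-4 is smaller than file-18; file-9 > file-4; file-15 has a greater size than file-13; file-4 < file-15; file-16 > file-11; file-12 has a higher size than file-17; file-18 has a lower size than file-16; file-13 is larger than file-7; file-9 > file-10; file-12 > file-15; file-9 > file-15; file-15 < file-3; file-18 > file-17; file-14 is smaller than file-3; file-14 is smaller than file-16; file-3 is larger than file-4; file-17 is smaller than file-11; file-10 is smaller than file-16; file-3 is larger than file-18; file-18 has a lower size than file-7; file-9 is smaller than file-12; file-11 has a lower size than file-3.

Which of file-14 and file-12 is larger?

file-12

file-14 < file-4 < file-18 < file-7 < file-13 < file-15 < file-9 < file-12, by transitivity through file-4, file-18, file-7, file-13, file-15, file-9.
So file-14 < file-12; file-12 is the larger of the two.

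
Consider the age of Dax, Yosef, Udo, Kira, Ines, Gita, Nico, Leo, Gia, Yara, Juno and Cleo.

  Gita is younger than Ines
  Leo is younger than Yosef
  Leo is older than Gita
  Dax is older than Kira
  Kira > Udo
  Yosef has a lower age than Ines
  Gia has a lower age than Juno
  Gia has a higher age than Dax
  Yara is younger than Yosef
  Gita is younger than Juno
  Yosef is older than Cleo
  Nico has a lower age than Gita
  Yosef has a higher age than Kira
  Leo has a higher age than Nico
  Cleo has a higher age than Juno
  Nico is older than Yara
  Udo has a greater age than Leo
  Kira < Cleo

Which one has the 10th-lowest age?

Cleo

The consecutive relations fix a unique order: Yara < Nico < Gita < Leo < Udo < Kira < Dax < Gia < Juno < Cleo < Yosef < Ines.
The 10th smallest is Cleo.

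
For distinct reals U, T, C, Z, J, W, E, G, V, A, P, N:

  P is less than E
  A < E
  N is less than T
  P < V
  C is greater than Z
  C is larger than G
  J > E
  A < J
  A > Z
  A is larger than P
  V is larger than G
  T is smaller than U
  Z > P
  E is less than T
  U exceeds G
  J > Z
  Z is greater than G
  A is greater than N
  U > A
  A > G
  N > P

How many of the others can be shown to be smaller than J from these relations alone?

6

Directly below J: Z, A, E.
One step further: P, G, N (6 so far).
Nothing else is reachable below J; 6 in all.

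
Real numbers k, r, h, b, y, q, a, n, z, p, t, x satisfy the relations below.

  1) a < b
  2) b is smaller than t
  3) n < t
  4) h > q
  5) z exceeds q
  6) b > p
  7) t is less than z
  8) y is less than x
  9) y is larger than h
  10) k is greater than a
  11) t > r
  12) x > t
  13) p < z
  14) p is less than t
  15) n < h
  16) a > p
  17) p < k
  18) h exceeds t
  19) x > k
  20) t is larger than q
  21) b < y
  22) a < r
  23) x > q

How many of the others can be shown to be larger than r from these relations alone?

5

Directly above r: t.
One step further: h, z, x (4 so far).
One step further: y (5 so far).
No other element is forced above r by the given relations, so the count is 5.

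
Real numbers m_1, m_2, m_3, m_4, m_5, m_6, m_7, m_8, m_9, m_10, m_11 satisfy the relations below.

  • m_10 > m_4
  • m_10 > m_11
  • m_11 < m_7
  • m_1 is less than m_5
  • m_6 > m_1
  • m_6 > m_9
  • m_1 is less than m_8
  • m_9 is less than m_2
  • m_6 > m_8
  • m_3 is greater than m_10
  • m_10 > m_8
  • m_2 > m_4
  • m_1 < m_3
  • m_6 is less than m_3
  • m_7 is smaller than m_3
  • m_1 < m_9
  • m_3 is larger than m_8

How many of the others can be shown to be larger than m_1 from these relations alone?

Directly above m_1: m_9, m_8, m_5, m_6, m_3.
One step further: m_10, m_2 (7 so far).
No other element is forced above m_1 by the given relations, so the count is 7.

7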